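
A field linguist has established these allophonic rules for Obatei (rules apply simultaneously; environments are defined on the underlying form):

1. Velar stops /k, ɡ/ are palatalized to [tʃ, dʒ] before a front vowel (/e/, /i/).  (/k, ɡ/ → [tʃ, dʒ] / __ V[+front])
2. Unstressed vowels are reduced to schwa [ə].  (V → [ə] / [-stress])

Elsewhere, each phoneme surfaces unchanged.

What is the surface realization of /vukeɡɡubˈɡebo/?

[vətʃəɡɡəbˈdʒebə]

/u/ — between /v/ and /k/, in an unstressed syllable — surfaces as [ə] (rule 2).
Rule 1 applies to /k/ (between /u/ and /e/: before a front vowel) → [tʃ].
/e/ meets the environment for rule 2 (in an unstressed syllable) → [ə].
/ɡ/ (between /e/ and /ɡ/) is in the target of rule 1 but the environment (before a front vowel) is not met → [ɡ].
/ɡ/ — between /ɡ/ and /u/; rule 1 does not apply here → [ɡ].
/u/ (between /ɡ/ and /b/) occurs in an unstressed syllable → [ə] by rule 2.
/ɡ/ (between /b/ and /e/) occurs before a front vowel → [dʒ] by rule 1.
/e/ (between /ɡ/ and /b/) fails the environment for rule 2, so it stays [e].
/o/ — word-final, in an unstressed syllable — surfaces as [ə] (rule 2).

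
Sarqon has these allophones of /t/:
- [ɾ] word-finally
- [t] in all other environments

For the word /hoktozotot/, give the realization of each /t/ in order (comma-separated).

Occurrence 1 (position 4): no conditioning environment matches → elsewhere allophone [t].
Occurrence 2 (position 8): no conditioning environment matches → elsewhere allophone [t].
Occurrence 3 (position 10): word-finally → [ɾ].

[t], [t], [ɾ]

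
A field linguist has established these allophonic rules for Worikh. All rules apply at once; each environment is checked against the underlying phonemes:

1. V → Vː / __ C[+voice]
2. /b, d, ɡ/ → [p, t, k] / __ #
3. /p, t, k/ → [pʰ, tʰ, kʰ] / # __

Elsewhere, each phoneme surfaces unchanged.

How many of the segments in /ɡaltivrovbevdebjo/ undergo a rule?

Segments that undergo a rule: /a/ → [aː] (rule 1); /i/ → [iː] (rule 1); /o/ → [oː] (rule 1); /e/ → [eː] (rule 1); /e/ → [eː] (rule 1).
All other segments surface unchanged.

5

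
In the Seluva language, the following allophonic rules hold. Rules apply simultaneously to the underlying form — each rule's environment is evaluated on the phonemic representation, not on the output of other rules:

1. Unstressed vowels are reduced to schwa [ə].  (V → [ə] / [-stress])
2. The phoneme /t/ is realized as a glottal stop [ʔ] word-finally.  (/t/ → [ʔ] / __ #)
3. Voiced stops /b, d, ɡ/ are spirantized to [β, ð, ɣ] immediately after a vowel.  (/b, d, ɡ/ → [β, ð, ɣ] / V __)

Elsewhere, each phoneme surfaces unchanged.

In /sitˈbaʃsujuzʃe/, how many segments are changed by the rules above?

Segments that undergo a rule: /i/ → [ə] (rule 1); /u/ → [ə] (rule 1); /u/ → [ə] (rule 1); /e/ → [ə] (rule 1).
All other segments surface unchanged.

4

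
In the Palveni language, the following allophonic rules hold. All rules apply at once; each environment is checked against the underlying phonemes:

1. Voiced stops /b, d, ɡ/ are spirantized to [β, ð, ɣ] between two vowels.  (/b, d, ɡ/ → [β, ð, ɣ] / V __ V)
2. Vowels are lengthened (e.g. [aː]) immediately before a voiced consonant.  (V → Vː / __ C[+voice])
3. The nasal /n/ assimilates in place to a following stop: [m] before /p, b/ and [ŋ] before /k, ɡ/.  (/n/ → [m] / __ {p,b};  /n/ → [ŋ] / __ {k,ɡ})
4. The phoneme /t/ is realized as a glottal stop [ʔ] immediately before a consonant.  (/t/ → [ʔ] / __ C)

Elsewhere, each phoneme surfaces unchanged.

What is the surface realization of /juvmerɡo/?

[juːvmeːrɡo]

/j/ (word-initial) is unaffected → [j].
/u/ — between /j/ and /v/, before a voiced consonant — surfaces as [uː] (rule 2).
/v/ stays [v].
/m/ — not in any rule's target class → [m].
/e/ (between /m/ and /r/): before a voiced consonant, so rule 2 applies → [eː].
/r/ (between /e/ and /ɡ/): no rule targets it → [r].
/ɡ/ (between /r/ and /o/) is in the target of rule 1 but the environment (between two vowels) is not met → [ɡ].
/o/ (word-final) is in the target of rule 2 but the environment (before a voiced consonant) is not met → [o].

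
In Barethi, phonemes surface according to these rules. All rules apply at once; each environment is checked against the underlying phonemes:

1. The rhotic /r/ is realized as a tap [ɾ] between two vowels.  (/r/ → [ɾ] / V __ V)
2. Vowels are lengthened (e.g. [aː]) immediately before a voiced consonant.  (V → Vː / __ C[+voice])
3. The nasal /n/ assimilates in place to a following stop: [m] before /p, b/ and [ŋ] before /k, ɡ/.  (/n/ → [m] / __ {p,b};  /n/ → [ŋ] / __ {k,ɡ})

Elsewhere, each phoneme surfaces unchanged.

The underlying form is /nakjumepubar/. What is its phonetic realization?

/n/ (word-initial) fails the environment for rule 3, so it stays [n].
/a/ (between /n/ and /k/) fails the environment for rule 2, so it stays [a].
/k/ — not in any rule's target class → [k].
/j/ — not in any rule's target class → [j].
/u/ (between /j/ and /m/) occurs before a voiced consonant → [uː] by rule 2.
/m/ stays [m].
/e/ (between /m/ and /p/) fails the environment for rule 2, so it stays [e].
/p/ (between /e/ and /u/) is unaffected → [p].
/u/ (between /p/ and /b/): before a voiced consonant, so rule 2 applies → [uː].
/b/ (between /u/ and /a/) is unaffected → [b].
Rule 2 applies to /a/ (between /b/ and /r/: before a voiced consonant) → [aː].
/r/ (word-final): rule 1 targets it, but not between two vowels → unchanged [r].

[nakjuːmepuːbaːr]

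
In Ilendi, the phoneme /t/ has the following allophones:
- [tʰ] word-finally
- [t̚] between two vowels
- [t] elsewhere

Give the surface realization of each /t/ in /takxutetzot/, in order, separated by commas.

Occurrence 1 (position 1): no conditioning environment matches → elsewhere allophone [t].
Occurrence 2 (position 6): between two vowels → [t̚].
Occurrence 3 (position 8): no conditioning environment matches → elsewhere allophone [t].
Occurrence 4 (position 11): word-finally → [tʰ].

[t], [t̚], [t], [tʰ]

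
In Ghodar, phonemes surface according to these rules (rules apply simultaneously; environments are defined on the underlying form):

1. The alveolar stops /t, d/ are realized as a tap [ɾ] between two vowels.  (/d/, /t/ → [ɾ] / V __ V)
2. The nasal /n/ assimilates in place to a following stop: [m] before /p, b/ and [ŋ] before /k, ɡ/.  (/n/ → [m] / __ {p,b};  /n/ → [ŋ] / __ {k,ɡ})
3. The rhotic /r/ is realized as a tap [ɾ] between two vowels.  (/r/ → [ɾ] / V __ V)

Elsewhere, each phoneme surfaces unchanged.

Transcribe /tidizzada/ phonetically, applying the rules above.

[tiɾizzaɾa]

/t/ (word-initial) fails the environment for rule 1, so it stays [t].
/d/ (between /i/ and /i/): between two vowels, so rule 1 applies → [ɾ].
/d/ — between /a/ and /a/, between two vowels — surfaces as [ɾ] (rule 1).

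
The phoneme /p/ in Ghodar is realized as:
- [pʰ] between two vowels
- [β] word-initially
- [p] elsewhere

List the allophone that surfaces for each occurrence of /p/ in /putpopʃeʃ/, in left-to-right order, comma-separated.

Occurrence 1 (position 1): word-initially → [β].
Occurrence 2 (position 4): no conditioning environment matches → elsewhere allophone [p].
Occurrence 3 (position 6): no conditioning environment matches → elsewhere allophone [p].

[β], [p], [p]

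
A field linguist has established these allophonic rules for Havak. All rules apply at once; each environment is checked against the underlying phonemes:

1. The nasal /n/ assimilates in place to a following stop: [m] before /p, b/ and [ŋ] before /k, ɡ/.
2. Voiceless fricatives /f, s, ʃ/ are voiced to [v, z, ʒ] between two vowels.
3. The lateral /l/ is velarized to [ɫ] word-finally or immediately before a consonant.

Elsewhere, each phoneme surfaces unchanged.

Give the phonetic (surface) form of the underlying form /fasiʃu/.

[faziʒu]

/f/ — word-initial; rule 2 does not apply here → [f].
/a/ stays [a].
/s/ (between /a/ and /i/) occurs between two vowels → [z] by rule 2.
/i/ (between /s/ and /ʃ/): no rule targets it → [i].
/ʃ/ meets the environment for rule 2 (between two vowels) → [ʒ].
/u/ stays [u].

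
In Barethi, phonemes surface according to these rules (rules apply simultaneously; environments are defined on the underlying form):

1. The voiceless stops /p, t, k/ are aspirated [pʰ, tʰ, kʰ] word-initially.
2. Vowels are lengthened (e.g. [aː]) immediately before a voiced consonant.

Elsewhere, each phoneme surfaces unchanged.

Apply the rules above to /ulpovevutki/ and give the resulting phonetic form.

[uːlpoːveːvutki]

/u/ — word-initial, before a voiced consonant — surfaces as [uː] (rule 2).
/l/ — not in any rule's target class → [l].
/p/ (between /l/ and /o/): rule 1 targets it, but not word-initially → unchanged [p].
/o/ (between /p/ and /v/): before a voiced consonant, so rule 2 applies → [oː].
/v/ (between /o/ and /e/): no rule targets it → [v].
/e/ (between /v/ and /v/): before a voiced consonant, so rule 2 applies → [eː].
/v/ (between /e/ and /u/) is unaffected → [v].
/u/ (between /v/ and /t/) is in the target of rule 2 but the environment (before a voiced consonant) is not met → [u].
/t/ (between /u/ and /k/) fails the environment for rule 1, so it stays [t].
/k/ (between /t/ and /i/) fails the environment for rule 1, so it stays [k].
/i/ (word-final): rule 2 targets it, but not before a voiced consonant → unchanged [i].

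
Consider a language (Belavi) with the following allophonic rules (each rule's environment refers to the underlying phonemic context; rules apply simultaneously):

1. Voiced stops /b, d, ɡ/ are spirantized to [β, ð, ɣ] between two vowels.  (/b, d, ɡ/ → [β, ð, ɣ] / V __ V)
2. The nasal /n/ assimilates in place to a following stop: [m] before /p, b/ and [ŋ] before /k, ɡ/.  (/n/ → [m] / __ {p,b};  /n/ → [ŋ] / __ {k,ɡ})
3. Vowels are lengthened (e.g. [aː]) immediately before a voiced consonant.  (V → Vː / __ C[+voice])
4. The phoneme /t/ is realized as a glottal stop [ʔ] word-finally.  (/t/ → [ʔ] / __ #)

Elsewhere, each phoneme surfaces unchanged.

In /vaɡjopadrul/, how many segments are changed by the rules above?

3

Segments that undergo a rule: /a/ → [aː] (rule 3); /a/ → [aː] (rule 3); /u/ → [uː] (rule 3).
All other segments surface unchanged.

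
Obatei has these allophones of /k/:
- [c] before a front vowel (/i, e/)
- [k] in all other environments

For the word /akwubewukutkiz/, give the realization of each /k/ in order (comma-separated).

Occurrence 1 (position 2): no conditioning environment matches → elsewhere allophone [k].
Occurrence 2 (position 9): no conditioning environment matches → elsewhere allophone [k].
Occurrence 3 (position 12): before a front vowel → [c].

[k], [k], [c]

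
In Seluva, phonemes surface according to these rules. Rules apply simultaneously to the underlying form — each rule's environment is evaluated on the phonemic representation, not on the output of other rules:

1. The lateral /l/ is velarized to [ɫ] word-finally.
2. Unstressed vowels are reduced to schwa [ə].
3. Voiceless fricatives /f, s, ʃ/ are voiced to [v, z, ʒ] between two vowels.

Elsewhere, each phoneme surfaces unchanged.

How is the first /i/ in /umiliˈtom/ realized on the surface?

/i/ — between /m/ and /l/, in an unstressed syllable — surfaces as [ə] (rule 2).

[ə]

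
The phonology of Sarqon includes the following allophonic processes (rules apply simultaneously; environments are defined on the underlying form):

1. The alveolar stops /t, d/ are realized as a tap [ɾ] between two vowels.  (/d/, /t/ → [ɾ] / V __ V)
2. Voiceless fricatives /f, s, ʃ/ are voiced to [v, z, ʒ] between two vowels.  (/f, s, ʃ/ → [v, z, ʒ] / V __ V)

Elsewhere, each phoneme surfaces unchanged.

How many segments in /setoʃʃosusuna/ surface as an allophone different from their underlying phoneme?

Segments that undergo a rule: /t/ → [ɾ] (rule 1); /s/ → [z] (rule 2); /s/ → [z] (rule 2).
All other segments surface unchanged.

3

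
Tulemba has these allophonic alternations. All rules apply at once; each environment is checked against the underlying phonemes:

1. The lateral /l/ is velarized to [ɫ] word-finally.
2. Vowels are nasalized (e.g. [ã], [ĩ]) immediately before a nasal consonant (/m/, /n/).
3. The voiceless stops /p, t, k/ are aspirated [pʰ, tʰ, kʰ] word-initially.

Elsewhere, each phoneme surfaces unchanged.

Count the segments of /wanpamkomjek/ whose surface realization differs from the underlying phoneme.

Segments that undergo a rule: /a/ → [ã] (rule 2); /a/ → [ã] (rule 2); /o/ → [õ] (rule 2).
All other segments surface unchanged.

3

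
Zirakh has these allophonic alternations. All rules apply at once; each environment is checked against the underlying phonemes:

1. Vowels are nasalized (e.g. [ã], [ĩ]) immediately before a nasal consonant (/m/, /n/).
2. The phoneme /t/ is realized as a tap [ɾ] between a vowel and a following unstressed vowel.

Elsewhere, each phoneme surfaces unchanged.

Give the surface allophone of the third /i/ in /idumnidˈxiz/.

/i/ (between /x/ and /z/): rule 1 targets it, but not before a nasal consonant → unchanged [i].

[i]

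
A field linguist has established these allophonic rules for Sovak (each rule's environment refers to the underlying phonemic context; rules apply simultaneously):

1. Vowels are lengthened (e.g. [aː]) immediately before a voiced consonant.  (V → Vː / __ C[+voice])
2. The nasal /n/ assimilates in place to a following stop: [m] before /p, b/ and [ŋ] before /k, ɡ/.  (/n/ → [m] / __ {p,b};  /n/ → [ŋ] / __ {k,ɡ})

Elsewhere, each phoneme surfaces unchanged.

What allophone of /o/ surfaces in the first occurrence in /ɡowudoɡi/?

[oː]

/o/ (between /ɡ/ and /w/): before a voiced consonant, so rule 1 applies → [oː].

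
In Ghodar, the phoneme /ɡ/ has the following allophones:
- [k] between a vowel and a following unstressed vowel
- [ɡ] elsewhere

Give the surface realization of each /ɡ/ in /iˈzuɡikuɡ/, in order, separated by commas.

[k], [ɡ]

Occurrence 1 (position 4): between a vowel and a following unstressed vowel → [k].
Occurrence 2 (position 8): no conditioning environment matches → elsewhere allophone [ɡ].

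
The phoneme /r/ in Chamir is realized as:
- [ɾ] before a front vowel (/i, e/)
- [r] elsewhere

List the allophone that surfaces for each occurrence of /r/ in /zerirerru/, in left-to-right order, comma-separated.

Occurrence 1 (position 3): before a front vowel (/i, e/) → [ɾ].
Occurrence 2 (position 5): before a front vowel (/i, e/) → [ɾ].
Occurrence 3 (position 7): no conditioning environment matches → elsewhere allophone [r].
Occurrence 4 (position 8): no conditioning environment matches → elsewhere allophone [r].

[ɾ], [ɾ], [r], [r]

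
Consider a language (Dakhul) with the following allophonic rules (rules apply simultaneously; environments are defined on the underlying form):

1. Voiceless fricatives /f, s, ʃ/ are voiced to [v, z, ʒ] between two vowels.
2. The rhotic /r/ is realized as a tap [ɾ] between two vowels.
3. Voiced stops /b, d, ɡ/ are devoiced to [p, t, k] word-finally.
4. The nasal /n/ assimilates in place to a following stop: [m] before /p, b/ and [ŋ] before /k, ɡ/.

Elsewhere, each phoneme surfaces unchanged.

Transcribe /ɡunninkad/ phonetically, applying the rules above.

/ɡ/ (word-initial): rule 3 targets it, but not word-finally → unchanged [ɡ].
/u/ (between /ɡ/ and /n/) is unaffected → [u].
/n/ (between /u/ and /n/) fails the environment for rule 4, so it stays [n].
/n/ (between /n/ and /i/) fails the environment for rule 4, so it stays [n].
/i/ (between /n/ and /n/): no rule targets it → [i].
Rule 4 applies to /n/ (between /i/ and /k/: before a labial or velar stop) → [ŋ].
/k/ stays [k].
/a/ stays [a].
Rule 3 applies to /d/ (word-final: word-finally) → [t].

[ɡunniŋkat]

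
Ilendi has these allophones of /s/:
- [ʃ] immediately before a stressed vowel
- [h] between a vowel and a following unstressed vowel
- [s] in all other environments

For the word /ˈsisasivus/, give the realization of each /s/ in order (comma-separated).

[ʃ], [h], [h], [s]

Occurrence 1 (position 1): immediately before a stressed vowel → [ʃ].
Occurrence 2 (position 3): between a vowel and a following unstressed vowel → [h].
Occurrence 3 (position 5): between a vowel and a following unstressed vowel → [h].
Occurrence 4 (position 9): no conditioning environment matches → elsewhere allophone [s].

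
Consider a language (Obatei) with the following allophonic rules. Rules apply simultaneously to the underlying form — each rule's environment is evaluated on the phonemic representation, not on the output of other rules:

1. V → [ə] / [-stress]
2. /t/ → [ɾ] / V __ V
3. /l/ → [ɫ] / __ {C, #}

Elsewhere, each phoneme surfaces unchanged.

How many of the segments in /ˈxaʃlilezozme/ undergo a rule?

4

Segments that undergo a rule: /i/ → [ə] (rule 1); /e/ → [ə] (rule 1); /o/ → [ə] (rule 1); /e/ → [ə] (rule 1).
All other segments surface unchanged.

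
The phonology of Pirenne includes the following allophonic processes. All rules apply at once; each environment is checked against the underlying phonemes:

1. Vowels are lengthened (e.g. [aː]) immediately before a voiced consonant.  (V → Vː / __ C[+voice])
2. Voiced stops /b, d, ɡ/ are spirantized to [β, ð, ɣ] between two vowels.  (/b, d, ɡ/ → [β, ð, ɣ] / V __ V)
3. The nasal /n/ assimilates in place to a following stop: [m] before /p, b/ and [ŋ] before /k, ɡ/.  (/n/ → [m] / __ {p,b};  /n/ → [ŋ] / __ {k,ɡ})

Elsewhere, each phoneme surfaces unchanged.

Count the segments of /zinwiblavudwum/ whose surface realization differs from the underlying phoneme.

Segments that undergo a rule: /i/ → [iː] (rule 1); /i/ → [iː] (rule 1); /a/ → [aː] (rule 1); /u/ → [uː] (rule 1); /u/ → [uː] (rule 1).
All other segments surface unchanged.

5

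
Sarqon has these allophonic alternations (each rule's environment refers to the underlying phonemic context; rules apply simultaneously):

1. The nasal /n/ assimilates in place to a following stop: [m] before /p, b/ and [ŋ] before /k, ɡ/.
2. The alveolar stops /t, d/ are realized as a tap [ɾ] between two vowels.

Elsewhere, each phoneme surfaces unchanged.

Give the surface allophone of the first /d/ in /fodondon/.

/d/ meets the environment for rule 2 (between two vowels) → [ɾ].

[ɾ]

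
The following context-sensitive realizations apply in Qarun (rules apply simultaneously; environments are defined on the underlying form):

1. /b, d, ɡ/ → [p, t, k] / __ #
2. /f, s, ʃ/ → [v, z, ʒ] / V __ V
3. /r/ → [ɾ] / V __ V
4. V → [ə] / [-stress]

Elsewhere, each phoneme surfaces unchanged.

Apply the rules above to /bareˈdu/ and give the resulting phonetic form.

/b/ (word-initial): rule 1 targets it, but not word-finally → unchanged [b].
/a/ — between /b/ and /r/, in an unstressed syllable — surfaces as [ə] (rule 4).
/r/ (between /a/ and /e/): between two vowels, so rule 3 applies → [ɾ].
Rule 4 applies to /e/ (between /r/ and /d/: in an unstressed syllable) → [ə].
/d/ (between /e/ and /u/) fails the environment for rule 1, so it stays [d].
/u/ (word-final) fails the environment for rule 4, so it stays [u].

[bəɾəˈdu]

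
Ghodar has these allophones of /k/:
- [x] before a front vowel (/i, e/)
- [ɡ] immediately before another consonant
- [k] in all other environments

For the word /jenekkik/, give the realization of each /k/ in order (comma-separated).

[ɡ], [x], [k]

Occurrence 1 (position 5): immediately before another consonant → [ɡ].
Occurrence 2 (position 6): before a front vowel (/i, e/) → [x].
Occurrence 3 (position 8): no conditioning environment matches → elsewhere allophone [k].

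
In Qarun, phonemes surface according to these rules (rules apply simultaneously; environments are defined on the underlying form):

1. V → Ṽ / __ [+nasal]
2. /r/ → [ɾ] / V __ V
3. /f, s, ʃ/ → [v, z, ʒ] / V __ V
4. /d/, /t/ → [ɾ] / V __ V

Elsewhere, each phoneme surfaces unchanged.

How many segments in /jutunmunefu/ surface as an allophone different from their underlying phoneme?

4

Segments that undergo a rule: /t/ → [ɾ] (rule 4); /u/ → [ũ] (rule 1); /u/ → [ũ] (rule 1); /f/ → [v] (rule 3).
All other segments surface unchanged.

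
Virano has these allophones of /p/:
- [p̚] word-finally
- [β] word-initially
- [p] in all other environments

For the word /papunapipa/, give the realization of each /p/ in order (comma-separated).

Occurrence 1 (position 1): word-initially → [β].
Occurrence 2 (position 3): no conditioning environment matches → elsewhere allophone [p].
Occurrence 3 (position 7): no conditioning environment matches → elsewhere allophone [p].
Occurrence 4 (position 9): no conditioning environment matches → elsewhere allophone [p].

[β], [p], [p], [p]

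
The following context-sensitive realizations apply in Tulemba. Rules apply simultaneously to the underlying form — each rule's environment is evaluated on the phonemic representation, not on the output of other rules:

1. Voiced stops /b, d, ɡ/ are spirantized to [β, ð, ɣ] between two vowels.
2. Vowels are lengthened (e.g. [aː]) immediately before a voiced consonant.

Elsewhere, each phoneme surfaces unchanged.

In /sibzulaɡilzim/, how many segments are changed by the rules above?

6

Segments that undergo a rule: /i/ → [iː] (rule 2); /u/ → [uː] (rule 2); /a/ → [aː] (rule 2); /ɡ/ → [ɣ] (rule 1); /i/ → [iː] (rule 2); /i/ → [iː] (rule 2).
All other segments surface unchanged.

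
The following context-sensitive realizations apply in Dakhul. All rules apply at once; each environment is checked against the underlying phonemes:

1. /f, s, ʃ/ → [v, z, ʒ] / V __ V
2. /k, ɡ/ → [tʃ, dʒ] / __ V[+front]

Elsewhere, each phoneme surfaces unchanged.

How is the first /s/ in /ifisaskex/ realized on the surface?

[z]

/s/ (between /i/ and /a/): between two vowels, so rule 1 applies → [z].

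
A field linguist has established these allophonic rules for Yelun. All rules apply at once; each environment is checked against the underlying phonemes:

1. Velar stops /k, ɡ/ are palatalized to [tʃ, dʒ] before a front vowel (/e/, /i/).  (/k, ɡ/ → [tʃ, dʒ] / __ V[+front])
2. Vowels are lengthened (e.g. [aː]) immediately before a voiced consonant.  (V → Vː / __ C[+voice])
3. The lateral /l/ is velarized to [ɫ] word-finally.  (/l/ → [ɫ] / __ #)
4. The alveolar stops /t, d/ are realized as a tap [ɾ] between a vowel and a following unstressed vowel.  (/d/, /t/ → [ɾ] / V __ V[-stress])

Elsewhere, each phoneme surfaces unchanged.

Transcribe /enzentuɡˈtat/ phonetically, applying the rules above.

/e/ (word-initial): before a voiced consonant, so rule 2 applies → [eː].
/n/ — not in any rule's target class → [n].
/z/ stays [z].
/e/ (between /z/ and /n/) occurs before a voiced consonant → [eː] by rule 2.
/n/ — not in any rule's target class → [n].
/t/ (between /n/ and /u/): rule 4 targets it, but not between a vowel and a following unstressed vowel → unchanged [t].
/u/ — between /t/ and /ɡ/, before a voiced consonant — surfaces as [uː] (rule 2).
/ɡ/ — between /u/ and /t/; rule 1 does not apply here → [ɡ].
/t/ (between /ɡ/ and /a/) is in the target of rule 4 but the environment (between a vowel and a following unstressed vowel) is not met → [t].
/a/ (between /t/ and /t/): rule 2 targets it, but not before a voiced consonant → unchanged [a].
/t/ (word-final) is in the target of rule 4 but the environment (between a vowel and a following unstressed vowel) is not met → [t].

[eːnzeːntuːɡˈtat]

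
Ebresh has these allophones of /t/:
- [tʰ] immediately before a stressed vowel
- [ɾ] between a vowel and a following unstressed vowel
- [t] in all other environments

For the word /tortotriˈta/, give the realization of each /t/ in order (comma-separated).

[t], [t], [t], [tʰ]

Occurrence 1 (position 1): no conditioning environment matches → elsewhere allophone [t].
Occurrence 2 (position 4): no conditioning environment matches → elsewhere allophone [t].
Occurrence 3 (position 6): no conditioning environment matches → elsewhere allophone [t].
Occurrence 4 (position 9): immediately before a stressed vowel → [tʰ].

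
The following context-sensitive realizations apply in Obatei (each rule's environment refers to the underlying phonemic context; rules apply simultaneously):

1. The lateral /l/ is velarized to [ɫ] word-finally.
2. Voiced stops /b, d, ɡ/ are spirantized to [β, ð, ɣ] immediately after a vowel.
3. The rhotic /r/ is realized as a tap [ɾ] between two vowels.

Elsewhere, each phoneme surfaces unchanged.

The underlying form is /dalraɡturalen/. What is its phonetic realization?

[dalraɣtuɾalen]

/d/ (word-initial): rule 2 targets it, but not immediately after a vowel → unchanged [d].
/a/ (between /d/ and /l/) is unaffected → [a].
/l/ (between /a/ and /r/): rule 1 targets it, but not word-finally → unchanged [l].
/r/ (between /l/ and /a/): rule 3 targets it, but not between two vowels → unchanged [r].
/a/ stays [a].
Rule 2 applies to /ɡ/ (between /a/ and /t/: immediately after a vowel) → [ɣ].
/t/ (between /ɡ/ and /u/) is unaffected → [t].
/u/ stays [u].
/r/ meets the environment for rule 3 (between two vowels) → [ɾ].
/a/ — not in any rule's target class → [a].
/l/ (between /a/ and /e/): rule 1 targets it, but not word-finally → unchanged [l].
/e/ (between /l/ and /n/) is unaffected → [e].
/n/ (word-final): no rule targets it → [n].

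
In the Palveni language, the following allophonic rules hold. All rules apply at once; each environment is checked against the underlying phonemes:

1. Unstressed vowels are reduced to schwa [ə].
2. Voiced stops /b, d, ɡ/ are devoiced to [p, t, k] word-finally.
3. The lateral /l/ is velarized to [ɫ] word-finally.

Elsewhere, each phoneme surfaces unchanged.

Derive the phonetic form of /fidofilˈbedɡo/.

/f/ (word-initial) is unaffected → [f].
Rule 1 applies to /i/ (between /f/ and /d/: in an unstressed syllable) → [ə].
/d/ (between /i/ and /o/) fails the environment for rule 2, so it stays [d].
/o/ — between /d/ and /f/, in an unstressed syllable — surfaces as [ə] (rule 1).
/f/ (between /o/ and /i/): no rule targets it → [f].
/i/ (between /f/ and /l/) occurs in an unstressed syllable → [ə] by rule 1.
/l/ (between /i/ and /b/) fails the environment for rule 3, so it stays [l].
/b/ (between /l/ and /e/) fails the environment for rule 2, so it stays [b].
/e/ (between /b/ and /d/): rule 1 targets it, but not in an unstressed syllable → unchanged [e].
/d/ (between /e/ and /ɡ/) is in the target of rule 2 but the environment (word-finally) is not met → [d].
/ɡ/ (between /d/ and /o/) fails the environment for rule 2, so it stays [ɡ].
/o/ — word-final, in an unstressed syllable — surfaces as [ə] (rule 1).

[fədəfəlˈbedɡə]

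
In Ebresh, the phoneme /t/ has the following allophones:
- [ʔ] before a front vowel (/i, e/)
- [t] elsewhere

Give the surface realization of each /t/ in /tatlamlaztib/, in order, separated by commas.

Occurrence 1 (position 1): no conditioning environment matches → elsewhere allophone [t].
Occurrence 2 (position 3): no conditioning environment matches → elsewhere allophone [t].
Occurrence 3 (position 10): before a front vowel (/i, e/) → [ʔ].

[t], [t], [ʔ]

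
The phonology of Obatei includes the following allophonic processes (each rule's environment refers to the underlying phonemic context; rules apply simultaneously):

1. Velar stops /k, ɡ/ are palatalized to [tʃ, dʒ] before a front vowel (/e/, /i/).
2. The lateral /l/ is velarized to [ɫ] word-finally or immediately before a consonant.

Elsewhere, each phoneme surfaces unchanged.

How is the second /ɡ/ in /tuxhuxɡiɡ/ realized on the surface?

[ɡ]

/ɡ/ (word-final) is in the target of rule 1 but the environment (before a front vowel) is not met → [ɡ].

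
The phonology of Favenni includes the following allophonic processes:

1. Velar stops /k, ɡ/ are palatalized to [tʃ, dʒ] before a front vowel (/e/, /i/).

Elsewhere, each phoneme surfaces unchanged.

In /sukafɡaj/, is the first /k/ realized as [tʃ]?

/k/ (between /u/ and /a/) fails the environment for rule 1, so it stays [k].
The actual realization is [k], not [tʃ].

No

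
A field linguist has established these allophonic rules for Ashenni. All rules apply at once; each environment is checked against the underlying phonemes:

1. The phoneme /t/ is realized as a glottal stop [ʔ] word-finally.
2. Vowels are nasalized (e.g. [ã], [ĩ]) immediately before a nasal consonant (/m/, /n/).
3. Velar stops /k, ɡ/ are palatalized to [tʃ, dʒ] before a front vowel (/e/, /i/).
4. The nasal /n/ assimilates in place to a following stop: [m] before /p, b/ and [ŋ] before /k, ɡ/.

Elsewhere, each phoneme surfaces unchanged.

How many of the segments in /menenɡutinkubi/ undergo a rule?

5

Segments that undergo a rule: /e/ → [ẽ] (rule 2); /e/ → [ẽ] (rule 2); /n/ → [ŋ] (rule 4); /i/ → [ĩ] (rule 2); /n/ → [ŋ] (rule 4).
All other segments surface unchanged.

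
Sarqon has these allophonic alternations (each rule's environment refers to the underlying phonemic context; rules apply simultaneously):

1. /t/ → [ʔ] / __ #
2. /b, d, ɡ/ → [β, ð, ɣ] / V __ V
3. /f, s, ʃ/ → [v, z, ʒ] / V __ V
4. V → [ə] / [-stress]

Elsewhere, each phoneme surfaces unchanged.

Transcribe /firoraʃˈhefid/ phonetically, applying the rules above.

[fərərəʃˈhevəd]

/f/ (word-initial): rule 3 targets it, but not between two vowels → unchanged [f].
/i/ (between /f/ and /r/): in an unstressed syllable, so rule 4 applies → [ə].
/r/ (between /i/ and /o/): no rule targets it → [r].
/o/ (between /r/ and /r/): in an unstressed syllable, so rule 4 applies → [ə].
/r/ (between /o/ and /a/) is unaffected → [r].
/a/ — between /r/ and /ʃ/, in an unstressed syllable — surfaces as [ə] (rule 4).
/ʃ/ (between /a/ and /h/) is in the target of rule 3 but the environment (between two vowels) is not met → [ʃ].
/h/ stays [h].
/e/ (between /h/ and /f/): rule 4 targets it, but not in an unstressed syllable → unchanged [e].
/f/ (between /e/ and /i/): between two vowels, so rule 3 applies → [v].
/i/ (between /f/ and /d/): in an unstressed syllable, so rule 4 applies → [ə].
/d/ (word-final) is in the target of rule 2 but the environment (between two vowels) is not met → [d].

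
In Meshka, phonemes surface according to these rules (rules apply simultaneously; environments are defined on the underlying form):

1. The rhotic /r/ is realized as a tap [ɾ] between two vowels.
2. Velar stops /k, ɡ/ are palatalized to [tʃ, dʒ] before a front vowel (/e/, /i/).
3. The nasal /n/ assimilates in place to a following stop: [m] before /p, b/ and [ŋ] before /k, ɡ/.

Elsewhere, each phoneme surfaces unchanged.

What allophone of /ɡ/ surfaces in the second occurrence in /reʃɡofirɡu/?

/ɡ/ — between /r/ and /u/; rule 2 does not apply here → [ɡ].

[ɡ]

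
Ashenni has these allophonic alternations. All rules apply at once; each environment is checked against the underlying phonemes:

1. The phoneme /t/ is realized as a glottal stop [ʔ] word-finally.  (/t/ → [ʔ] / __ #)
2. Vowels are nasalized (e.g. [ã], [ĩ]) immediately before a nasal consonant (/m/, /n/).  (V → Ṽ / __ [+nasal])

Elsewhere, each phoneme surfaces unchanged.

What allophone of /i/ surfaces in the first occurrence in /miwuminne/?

/i/ (between /m/ and /w/): rule 2 targets it, but not before a nasal consonant → unchanged [i].

[i]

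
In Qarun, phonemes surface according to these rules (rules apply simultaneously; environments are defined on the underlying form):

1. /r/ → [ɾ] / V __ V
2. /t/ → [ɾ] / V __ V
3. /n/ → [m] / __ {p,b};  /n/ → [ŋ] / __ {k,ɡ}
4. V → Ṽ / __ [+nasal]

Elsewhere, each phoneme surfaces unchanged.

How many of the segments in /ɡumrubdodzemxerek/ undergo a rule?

3

Segments that undergo a rule: /u/ → [ũ] (rule 4); /e/ → [ẽ] (rule 4); /r/ → [ɾ] (rule 1).
All other segments surface unchanged.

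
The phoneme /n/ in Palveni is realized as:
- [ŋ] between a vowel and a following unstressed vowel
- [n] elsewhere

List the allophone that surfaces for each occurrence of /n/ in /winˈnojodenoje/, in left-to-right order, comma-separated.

Occurrence 1 (position 3): no conditioning environment matches → elsewhere allophone [n].
Occurrence 2 (position 4): no conditioning environment matches → elsewhere allophone [n].
Occurrence 3 (position 10): between a vowel and a following unstressed vowel → [ŋ].

[n], [n], [ŋ]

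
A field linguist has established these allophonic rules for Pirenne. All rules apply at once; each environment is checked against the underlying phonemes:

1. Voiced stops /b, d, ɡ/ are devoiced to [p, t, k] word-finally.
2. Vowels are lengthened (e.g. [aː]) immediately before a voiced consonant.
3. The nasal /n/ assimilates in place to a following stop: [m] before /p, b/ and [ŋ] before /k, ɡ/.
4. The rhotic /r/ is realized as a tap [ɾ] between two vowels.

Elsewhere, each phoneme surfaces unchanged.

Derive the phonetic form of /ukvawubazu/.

[ukvaːwuːbaːzu]

/u/ (word-initial) is in the target of rule 2 but the environment (before a voiced consonant) is not met → [u].
/k/ — not in any rule's target class → [k].
/v/ — not in any rule's target class → [v].
Rule 2 applies to /a/ (between /v/ and /w/: before a voiced consonant) → [aː].
/w/ (between /a/ and /u/): no rule targets it → [w].
Rule 2 applies to /u/ (between /w/ and /b/: before a voiced consonant) → [uː].
/b/ (between /u/ and /a/) is in the target of rule 1 but the environment (word-finally) is not met → [b].
/a/ (between /b/ and /z/): before a voiced consonant, so rule 2 applies → [aː].
/z/ (between /a/ and /u/): no rule targets it → [z].
/u/ (word-final) is in the target of rule 2 but the environment (before a voiced consonant) is not met → [u].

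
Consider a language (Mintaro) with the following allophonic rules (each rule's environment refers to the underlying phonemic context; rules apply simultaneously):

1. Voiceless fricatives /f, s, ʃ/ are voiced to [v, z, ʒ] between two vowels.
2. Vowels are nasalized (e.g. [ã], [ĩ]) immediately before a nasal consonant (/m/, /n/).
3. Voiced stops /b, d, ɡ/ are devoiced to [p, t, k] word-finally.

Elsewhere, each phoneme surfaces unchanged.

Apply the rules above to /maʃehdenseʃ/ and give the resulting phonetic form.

[maʒehdẽnseʃ]

/m/ (word-initial): no rule targets it → [m].
/a/ (between /m/ and /ʃ/) fails the environment for rule 2, so it stays [a].
Rule 1 applies to /ʃ/ (between /a/ and /e/: between two vowels) → [ʒ].
/e/ (between /ʃ/ and /h/) is in the target of rule 2 but the environment (before a nasal consonant) is not met → [e].
/h/ (between /e/ and /d/) is unaffected → [h].
/d/ (between /h/ and /e/): rule 3 targets it, but not word-finally → unchanged [d].
/e/ meets the environment for rule 2 (before a nasal consonant) → [ẽ].
/n/ (between /e/ and /s/) is unaffected → [n].
/s/ (between /n/ and /e/) is in the target of rule 1 but the environment (between two vowels) is not met → [s].
/e/ — between /s/ and /ʃ/; rule 2 does not apply here → [e].
/ʃ/ (word-final) is in the target of rule 1 but the environment (between two vowels) is not met → [ʃ].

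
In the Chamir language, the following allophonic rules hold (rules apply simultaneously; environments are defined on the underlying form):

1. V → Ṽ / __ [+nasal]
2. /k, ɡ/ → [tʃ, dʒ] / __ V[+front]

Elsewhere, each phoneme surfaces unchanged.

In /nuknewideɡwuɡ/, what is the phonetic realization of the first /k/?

[k]

/k/ (between /u/ and /n/) fails the environment for rule 2, so it stays [k].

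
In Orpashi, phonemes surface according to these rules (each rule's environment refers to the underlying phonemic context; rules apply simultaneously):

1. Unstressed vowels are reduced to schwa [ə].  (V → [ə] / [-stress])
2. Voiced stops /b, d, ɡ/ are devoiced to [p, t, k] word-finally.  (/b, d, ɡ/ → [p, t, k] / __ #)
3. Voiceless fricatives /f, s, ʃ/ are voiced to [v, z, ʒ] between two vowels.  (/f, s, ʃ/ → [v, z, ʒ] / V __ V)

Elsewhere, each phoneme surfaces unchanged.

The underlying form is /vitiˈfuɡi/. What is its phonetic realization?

/v/ (word-initial) is unaffected → [v].
/i/ meets the environment for rule 1 (in an unstressed syllable) → [ə].
/t/ (between /i/ and /i/) is unaffected → [t].
/i/ — between /t/ and /f/, in an unstressed syllable — surfaces as [ə] (rule 1).
/f/ (between /i/ and /u/) occurs between two vowels → [v] by rule 3.
/u/ (between /f/ and /ɡ/) is in the target of rule 1 but the environment (in an unstressed syllable) is not met → [u].
/ɡ/ (between /u/ and /i/) is in the target of rule 2 but the environment (word-finally) is not met → [ɡ].
/i/ (word-final): in an unstressed syllable, so rule 1 applies → [ə].

[vətəˈvuɡə]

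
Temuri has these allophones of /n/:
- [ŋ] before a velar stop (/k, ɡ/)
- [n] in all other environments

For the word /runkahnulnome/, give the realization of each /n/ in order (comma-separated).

Occurrence 1 (position 3): before a velar stop → [ŋ].
Occurrence 2 (position 7): no conditioning environment matches → elsewhere allophone [n].
Occurrence 3 (position 10): no conditioning environment matches → elsewhere allophone [n].

[ŋ], [n], [n]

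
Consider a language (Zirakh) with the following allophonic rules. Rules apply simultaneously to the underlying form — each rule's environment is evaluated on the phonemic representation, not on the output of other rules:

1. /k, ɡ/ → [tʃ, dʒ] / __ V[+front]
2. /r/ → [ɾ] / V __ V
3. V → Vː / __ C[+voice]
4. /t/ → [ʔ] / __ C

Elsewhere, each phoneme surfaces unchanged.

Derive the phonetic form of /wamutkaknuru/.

[waːmuʔkaknuːɾu]

/w/ — not in any rule's target class → [w].
/a/ (between /w/ and /m/) occurs before a voiced consonant → [aː] by rule 3.
/m/ (between /a/ and /u/) is unaffected → [m].
/u/ (between /m/ and /t/): rule 3 targets it, but not before a voiced consonant → unchanged [u].
/t/ (between /u/ and /k/): immediately before a consonant, so rule 4 applies → [ʔ].
/k/ (between /t/ and /a/): rule 1 targets it, but not before a front vowel → unchanged [k].
/a/ (between /k/ and /k/) fails the environment for rule 3, so it stays [a].
/k/ (between /a/ and /n/): rule 1 targets it, but not before a front vowel → unchanged [k].
/n/ — not in any rule's target class → [n].
/u/ (between /n/ and /r/): before a voiced consonant, so rule 3 applies → [uː].
/r/ (between /u/ and /u/) occurs between two vowels → [ɾ] by rule 2.
/u/ (word-final): rule 3 targets it, but not before a voiced consonant → unchanged [u].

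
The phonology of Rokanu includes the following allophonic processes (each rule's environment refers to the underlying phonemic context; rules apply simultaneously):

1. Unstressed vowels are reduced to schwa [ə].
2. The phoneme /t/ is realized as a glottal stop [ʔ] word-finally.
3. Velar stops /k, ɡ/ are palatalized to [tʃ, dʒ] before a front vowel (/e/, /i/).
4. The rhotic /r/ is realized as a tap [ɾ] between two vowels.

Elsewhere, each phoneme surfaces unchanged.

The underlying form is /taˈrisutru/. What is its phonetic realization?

[təˈɾisətrə]

/t/ (word-initial) fails the environment for rule 2, so it stays [t].
/a/ meets the environment for rule 1 (in an unstressed syllable) → [ə].
/r/ — between /a/ and /i/, between two vowels — surfaces as [ɾ] (rule 4).
/i/ (between /r/ and /s/) fails the environment for rule 1, so it stays [i].
/s/ (between /i/ and /u/): no rule targets it → [s].
/u/ meets the environment for rule 1 (in an unstressed syllable) → [ə].
/t/ (between /u/ and /r/) is in the target of rule 2 but the environment (word-finally) is not met → [t].
/r/ (between /t/ and /u/) is in the target of rule 4 but the environment (between two vowels) is not met → [r].
/u/ (word-final): in an unstressed syllable, so rule 1 applies → [ə].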